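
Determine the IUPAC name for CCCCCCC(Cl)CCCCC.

6-chlorododecane

The parent chain contains 12 carbons (dodecane).
Number the chain so that the substituent locant set {6} is lower than {7} at the first point of difference.
This places a chloro group at C-6.
The name is 6-chlorododecane.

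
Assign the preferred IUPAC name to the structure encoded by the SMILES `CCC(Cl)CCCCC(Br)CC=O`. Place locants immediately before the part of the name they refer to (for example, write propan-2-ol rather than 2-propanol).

The longest chain bearing the –CHO group is 10 carbons long (decane).
The highest-priority functional group is an aldehyde (terminal –CHO), so the name ends in -al.
Choose the numbering such that the aldehyde carbon is C-1 by definition.
With this numbering: a bromo group at C-3; a chloro group at C-8.
Prefixes are listed alphabetically: bromo, chloro.
The name is 3-bromo-8-chlorodecanal.

3-bromo-8-chlorodecanal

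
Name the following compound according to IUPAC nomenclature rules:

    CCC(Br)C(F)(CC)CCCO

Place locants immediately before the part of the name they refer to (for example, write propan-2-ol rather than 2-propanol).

5-bromo-4-ethyl-4-fluoroheptan-1-ol

The longest chain bearing the –OH group is 7 carbons long (heptane).
The highest-priority functional group is an alcohol (–OH), so the name ends in -ol.
The numbering direction is chosen so that numbering from this end puts the hydroxyl group at C-1 rather than C-7.
This places the hydroxyl at C-1; a bromo group at C-5; an ethyl group at C-4; a fluoro group at C-4.
Substituent prefixes are cited in alphabetical order (multiplying prefixes like di-/tri- are ignored for ordering).
The name is 5-bromo-4-ethyl-4-fluoroheptan-1-ol.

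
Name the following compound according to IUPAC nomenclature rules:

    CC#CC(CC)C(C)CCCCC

The longest carbon chain that includes the multiple bond has 10 carbons, so the parent hydride is decane.
The chain contains a C≡C triple bond, so the unsaturation ending is -yne.
Number the chain so that numbering from this end puts the triple bond at C-2 rather than C-8.
With this numbering: the triple bond between C-2 and C-3; an ethyl group at C-4; a methyl group at C-5.
Prefixes are listed alphabetically: ethyl, methyl.
The name is 4-ethyl-5-methyldec-2-yne.

4-ethyl-5-methyldec-2-yne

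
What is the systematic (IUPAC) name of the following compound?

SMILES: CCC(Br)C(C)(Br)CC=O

The longest chain bearing the –CHO group is 6 carbons long (hexane).
The highest-priority functional group is an aldehyde (terminal –CHO), so the name ends in -al.
The numbering direction is chosen so that the aldehyde carbon is C-1 by definition.
This places bromo groups at C-3 and C-4; a methyl group at C-3.
The substituents are ordered alphabetically, ignoring any di-/tri- multipliers.
The name is 3,4-dibromo-3-methylhexanal.

3,4-dibromo-3-methylhexanal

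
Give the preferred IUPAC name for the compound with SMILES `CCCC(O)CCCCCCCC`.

dodecan-4-ol

Counting along the main chain through the –OH group gives 12 carbons: the parent is dodecane.
The principal characteristic group is an alcohol (–OH), named with the suffix -ol.
Number the chain so that numbering from this end puts the hydroxyl group at C-4 rather than C-9.
With this numbering: the hydroxyl at C-4.
Assembling the pieces gives dodecan-4-ol.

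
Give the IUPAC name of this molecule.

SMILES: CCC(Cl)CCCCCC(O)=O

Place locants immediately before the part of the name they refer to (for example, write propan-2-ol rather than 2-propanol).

7-chlorononanoic acid

Counting along the main chain through the –COOH group gives 9 carbons: the parent is nonane.
A carboxylic acid (terminal –COOH) is the principal characteristic group, giving the suffix -oic acid.
The numbering direction is chosen so that the carboxylic acid carbon is C-1 by definition.
This places a chloro group at C-7.
Putting it together: 7-chlorononanoic acid.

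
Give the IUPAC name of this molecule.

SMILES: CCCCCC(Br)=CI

Counting along the main chain through the multiple bond gives 7 carbons: the parent is heptane.
A C=C double bond in the chain gives the infix -ene-.
Number the chain so that numbering from this end puts the double bond at C-1 rather than C-6.
This places the double bond between C-1 and C-2; a bromo group at C-2; an iodo group at C-1.
Prefixes are listed alphabetically: bromo, iodo.
The name is 2-bromo-1-iodohept-1-ene.

2-bromo-1-iodohept-1-ene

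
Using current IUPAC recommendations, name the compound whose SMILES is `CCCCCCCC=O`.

The longest carbon chain that includes the –CHO group has 8 carbons, so the parent hydride is octane.
The highest-priority functional group is an aldehyde (terminal –CHO), so the name ends in -al.
Choose the numbering such that the aldehyde carbon is C-1 by definition.
Putting it together: octanal.

octanal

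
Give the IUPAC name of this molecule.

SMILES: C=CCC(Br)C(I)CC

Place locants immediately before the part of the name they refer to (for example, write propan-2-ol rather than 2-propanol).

The longest chain bearing the multiple bond is 7 carbons long (heptane).
The chain contains a C=C double bond, so the unsaturation ending is -ene.
Choose the numbering such that numbering from this end puts the double bond at C-1 rather than C-6.
With this numbering: the double bond between C-1 and C-2; a bromo group at C-4; an iodo group at C-5.
Substituent prefixes are cited in alphabetical order (multiplying prefixes like di-/tri- are ignored for ordering).
Assembling the pieces gives 4-bromo-5-iodohept-1-ene.

4-bromo-5-iodohept-1-ene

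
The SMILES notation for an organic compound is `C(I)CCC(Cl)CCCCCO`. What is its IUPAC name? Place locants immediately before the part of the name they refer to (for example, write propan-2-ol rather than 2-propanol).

Counting along the main chain through the –OH group gives 9 carbons: the parent is nonane.
The highest-priority functional group is an alcohol (–OH), so the name ends in -ol.
Number the chain so that numbering from this end puts the hydroxyl group at C-1 rather than C-9.
This places the hydroxyl at C-1; a chloro group at C-6; an iodo group at C-9.
Substituent prefixes are cited in alphabetical order (multiplying prefixes like di-/tri- are ignored for ordering).
Assembling the pieces gives 6-chloro-9-iodononan-1-ol.

6-chloro-9-iodononan-1-ol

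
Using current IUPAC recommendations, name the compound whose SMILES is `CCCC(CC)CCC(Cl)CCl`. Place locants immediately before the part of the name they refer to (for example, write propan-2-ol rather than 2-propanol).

The longest continuous carbon chain has 8 atoms, so the parent hydride is octane.
Number the chain so that the substituent locant set {1,2,5} is lower than {4,7,8} at the first point of difference.
With this numbering: chloro groups at C-1 and C-2; an ethyl group at C-5.
Substituent prefixes are cited in alphabetical order (multiplying prefixes like di-/tri- are ignored for ordering).
Assembling the pieces gives 1,2-dichloro-5-ethyloctane.

1,2-dichloro-5-ethyloctane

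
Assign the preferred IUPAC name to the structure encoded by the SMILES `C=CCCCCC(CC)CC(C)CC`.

7-ethyl-9-methylundec-1-ene

The longest chain bearing the multiple bond is 11 carbons long (undecane).
A C=C double bond in the chain gives the infix -ene-.
The numbering direction is chosen so that numbering from this end puts the double bond at C-1 rather than C-10.
That gives the double bond between C-1 and C-2; an ethyl group at C-7; a methyl group at C-9.
Prefixes are listed alphabetically: ethyl, methyl.
Assembling the pieces gives 7-ethyl-9-methylundec-1-ene.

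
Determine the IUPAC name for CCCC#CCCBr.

Counting along the main chain through the multiple bond gives 7 carbons: the parent is heptane.
There is one C≡C triple bond, indicated by the ending -yne.
Number the chain so that numbering from this end puts the triple bond at C-3 rather than C-4.
This places the triple bond between C-3 and C-4; a bromo group at C-1.
Putting it together: 1-bromohept-3-yne.

1-bromohept-3-yne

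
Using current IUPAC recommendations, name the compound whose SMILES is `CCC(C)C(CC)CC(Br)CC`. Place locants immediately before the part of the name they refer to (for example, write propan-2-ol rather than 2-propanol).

The longest continuous carbon chain has 8 atoms, so the parent hydride is octane.
The numbering direction is chosen so that the substituent locant set {3,4,6} is lower than {3,5,6} at the first point of difference.
This places a bromo group at C-6; an ethyl group at C-4; a methyl group at C-3.
The substituents are ordered alphabetically, ignoring any di-/tri- multipliers.
Putting it together: 6-bromo-4-ethyl-3-methyloctane.

6-bromo-4-ethyl-3-methyloctane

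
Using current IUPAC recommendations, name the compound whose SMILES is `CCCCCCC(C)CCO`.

The longest chain bearing the –OH group is 9 carbons long (nonane).
The highest-priority functional group is an alcohol (–OH), so the name ends in -ol.
The numbering direction is chosen so that numbering from this end puts the hydroxyl group at C-1 rather than C-9.
This places the hydroxyl at C-1; a methyl group at C-3.
Putting it together: 3-methylnonan-1-ol.

3-methylnonan-1-ol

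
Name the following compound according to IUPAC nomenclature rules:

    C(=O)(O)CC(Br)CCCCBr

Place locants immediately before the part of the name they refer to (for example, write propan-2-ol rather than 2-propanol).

3,7-dibromoheptanoic acid

The longest chain bearing the –COOH group is 7 carbons long (heptane).
The principal characteristic group is a carboxylic acid (terminal –COOH), named with the suffix -oic acid.
The numbering direction is chosen so that the carboxylic acid carbon is C-1 by definition.
That gives bromo groups at C-3 and C-7.
Assembling the pieces gives 3,7-dibromoheptanoic acid.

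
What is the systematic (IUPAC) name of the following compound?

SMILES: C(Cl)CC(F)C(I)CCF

1-chloro-3,6-difluoro-4-iodohexane

The parent chain contains 6 carbons (hexane).
Choose the numbering such that the locant sets are identical either way, so the alphabetically earlier chloro substituent takes the lower locant (1 rather than 6).
With this numbering: a chloro group at C-1; fluoro groups at C-3 and C-6; an iodo group at C-4.
Substituent prefixes are cited in alphabetical order (multiplying prefixes like di-/tri- are ignored for ordering).
Putting it together: 1-chloro-3,6-difluoro-4-iodohexane.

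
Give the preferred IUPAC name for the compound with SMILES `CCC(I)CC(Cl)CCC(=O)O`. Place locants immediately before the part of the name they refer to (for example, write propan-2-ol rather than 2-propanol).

The longest carbon chain that includes the –COOH group has 8 carbons, so the parent hydride is octane.
A carboxylic acid (terminal –COOH) is the principal characteristic group, giving the suffix -oic acid.
Choose the numbering such that the carboxylic acid carbon is C-1 by definition.
With this numbering: a chloro group at C-4; an iodo group at C-6.
The substituents are ordered alphabetically, ignoring any di-/tri- multipliers.
The name is 4-chloro-6-iodooctanoic acid.

4-chloro-6-iodooctanoic acid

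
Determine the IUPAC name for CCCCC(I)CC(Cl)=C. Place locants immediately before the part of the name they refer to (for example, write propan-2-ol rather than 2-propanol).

The longest chain bearing the multiple bond is 8 carbons long (octane).
The chain contains a C=C double bond, so the unsaturation ending is -ene.
Choose the numbering such that numbering from this end puts the double bond at C-1 rather than C-7.
That gives the double bond between C-1 and C-2; a chloro group at C-2; an iodo group at C-4.
The substituents are ordered alphabetically, ignoring any di-/tri- multipliers.
The name is 2-chloro-4-iodooct-1-ene.

2-chloro-4-iodooct-1-ene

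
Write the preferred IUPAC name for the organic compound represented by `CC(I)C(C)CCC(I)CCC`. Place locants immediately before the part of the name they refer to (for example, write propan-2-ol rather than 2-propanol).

The parent chain contains 9 carbons (nonane).
The numbering direction is chosen so that the substituent locant set {2,3,6} is lower than {4,7,8} at the first point of difference.
That gives iodo groups at C-2 and C-6; a methyl group at C-3.
Prefixes are listed alphabetically: iodo, methyl.
The name is 2,6-diiodo-3-methylnonane.

2,6-diiodo-3-methylnonane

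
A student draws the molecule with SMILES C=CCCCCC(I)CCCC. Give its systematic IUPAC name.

The longest carbon chain that includes the multiple bond has 11 carbons, so the parent hydride is undecane.
A C=C double bond in the chain gives the infix -ene-.
The numbering direction is chosen so that numbering from this end puts the double bond at C-1 rather than C-10.
That gives the double bond between C-1 and C-2; an iodo group at C-7.
Putting it together: 7-iodoundec-1-ene.

7-iodoundec-1-ene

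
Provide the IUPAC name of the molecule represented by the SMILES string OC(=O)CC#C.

Counting along the main chain through the –COOH group and the multiple bond gives 4 carbons: the parent is butane.
The highest-priority functional group is a carboxylic acid (terminal –COOH), so the name ends in -oic acid.
The chain contains a C≡C triple bond, so the unsaturation ending is -yne.
Number the chain so that the carboxylic acid carbon is C-1 by definition.
This places the triple bond between C-3 and C-4.
Putting it together: but-3-ynoic acid.

but-3-ynoic acid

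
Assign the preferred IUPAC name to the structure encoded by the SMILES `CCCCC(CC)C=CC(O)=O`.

Counting along the main chain through the –COOH group and the multiple bond gives 8 carbons: the parent is octane.
A carboxylic acid (terminal –COOH) is the principal characteristic group, giving the suffix -oic acid.
The chain contains a C=C double bond, so the unsaturation ending is -ene.
Number the chain so that the carboxylic acid carbon is C-1 by definition.
With this numbering: the double bond between C-2 and C-3; an ethyl group at C-4.
Putting it together: 4-ethyloct-2-enoic acid.

4-ethyloct-2-enoic acid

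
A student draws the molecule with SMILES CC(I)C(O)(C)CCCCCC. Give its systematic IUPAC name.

2-iodo-3-methylnonan-3-ol

Counting along the main chain through the –OH group gives 9 carbons: the parent is nonane.
The principal characteristic group is an alcohol (–OH), named with the suffix -ol.
The numbering direction is chosen so that numbering from this end puts the hydroxyl group at C-3 rather than C-7.
This places the hydroxyl at C-3; an iodo group at C-2; a methyl group at C-3.
The substituents are ordered alphabetically, ignoring any di-/tri- multipliers.
Putting it together: 2-iodo-3-methylnonan-3-ol.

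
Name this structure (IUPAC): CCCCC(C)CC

The longest carbon chain is 7 atoms: the parent is heptane.
Choose the numbering such that the substituent locant set {3} is lower than {5} at the first point of difference.
This places a methyl group at C-3.
Assembling the pieces gives 3-methylheptane.

3-methylheptane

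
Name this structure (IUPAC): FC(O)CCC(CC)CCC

4-ethyl-1-fluoroheptan-1-ol

Counting along the main chain through the –OH group gives 7 carbons: the parent is heptane.
The highest-priority functional group is an alcohol (–OH), so the name ends in -ol.
Choose the numbering such that numbering from this end puts the hydroxyl group at C-1 rather than C-7.
With this numbering: the hydroxyl at C-1; an ethyl group at C-4; a fluoro group at C-1.
Prefixes are listed alphabetically: ethyl, fluoro.
The name is 4-ethyl-1-fluoroheptan-1-ol.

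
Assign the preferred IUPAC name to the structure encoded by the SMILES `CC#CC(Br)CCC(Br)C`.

4,7-dibromooct-2-yne

The longest carbon chain that includes the multiple bond has 8 carbons, so the parent hydride is octane.
A C≡C triple bond in the chain gives the infix -yne-.
Number the chain so that numbering from this end puts the triple bond at C-2 rather than C-6.
With this numbering: the triple bond between C-2 and C-3; bromo groups at C-4 and C-7.
The name is 4,7-dibromooct-2-yne.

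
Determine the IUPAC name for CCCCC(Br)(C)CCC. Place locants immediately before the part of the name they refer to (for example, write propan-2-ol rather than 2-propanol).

The longest carbon chain is 8 atoms: the parent is octane.
Number the chain so that the substituent locant set {4,4} is lower than {5,5} at the first point of difference.
With this numbering: a bromo group at C-4; a methyl group at C-4.
Substituent prefixes are cited in alphabetical order (multiplying prefixes like di-/tri- are ignored for ordering).
Putting it together: 4-bromo-4-methyloctane.

4-bromo-4-methyloctane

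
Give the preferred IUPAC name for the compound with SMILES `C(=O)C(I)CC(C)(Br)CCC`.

The longest chain bearing the –CHO group is 7 carbons long (heptane).
The highest-priority functional group is an aldehyde (terminal –CHO), so the name ends in -al.
Number the chain so that the aldehyde carbon is C-1 by definition.
With this numbering: a bromo group at C-4; an iodo group at C-2; a methyl group at C-4.
The substituents are ordered alphabetically, ignoring any di-/tri- multipliers.
The name is 4-bromo-2-iodo-4-methylheptanal.

4-bromo-2-iodo-4-methylheptanal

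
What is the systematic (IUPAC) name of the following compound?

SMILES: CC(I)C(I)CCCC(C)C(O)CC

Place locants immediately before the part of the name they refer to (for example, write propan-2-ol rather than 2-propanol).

The longest carbon chain that includes the –OH group has 10 carbons, so the parent hydride is decane.
An alcohol (–OH) is the principal characteristic group, giving the suffix -ol.
The numbering direction is chosen so that numbering from this end puts the hydroxyl group at C-3 rather than C-8.
That gives the hydroxyl at C-3; iodo groups at C-8 and C-9; a methyl group at C-4.
The substituents are ordered alphabetically, ignoring any di-/tri- multipliers.
The name is 8,9-diiodo-4-methyldecan-3-ol.

8,9-diiodo-4-methyldecan-3-ol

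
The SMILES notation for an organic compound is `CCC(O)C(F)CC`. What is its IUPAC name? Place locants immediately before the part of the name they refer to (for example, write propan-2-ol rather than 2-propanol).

The longest carbon chain that includes the –OH group has 6 carbons, so the parent hydride is hexane.
The highest-priority functional group is an alcohol (–OH), so the name ends in -ol.
The numbering direction is chosen so that numbering from this end puts the hydroxyl group at C-3 rather than C-4.
With this numbering: the hydroxyl at C-3; a fluoro group at C-4.
Putting it together: 4-fluorohexan-3-ol.

4-fluorohexan-3-ol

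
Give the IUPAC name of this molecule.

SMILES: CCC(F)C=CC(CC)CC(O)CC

The longest carbon chain that includes the –OH group and the multiple bond has 10 carbons, so the parent hydride is decane.
The highest-priority functional group is an alcohol (–OH), so the name ends in -ol.
There is one C=C double bond, indicated by the ending -ene.
Choose the numbering such that numbering from this end puts the hydroxyl group at C-3 rather than C-8.
This places the hydroxyl at C-3; the double bond between C-6 and C-7; an ethyl group at C-5; a fluoro group at C-8.
The substituents are ordered alphabetically, ignoring any di-/tri- multipliers.
Putting it together: 5-ethyl-8-fluorodec-6-en-3-ol.

5-ethyl-8-fluorodec-6-en-3-ol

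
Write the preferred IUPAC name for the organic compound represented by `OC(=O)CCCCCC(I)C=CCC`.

The longest carbon chain that includes the –COOH group and the multiple bond has 11 carbons, so the parent hydride is undecane.
The principal characteristic group is a carboxylic acid (terminal –COOH), named with the suffix -oic acid.
There is one C=C double bond, indicated by the ending -ene.
Number the chain so that the carboxylic acid carbon is C-1 by definition.
That gives the double bond between C-8 and C-9; an iodo group at C-7.
Assembling the pieces gives 7-iodoundec-8-enoic acid.

7-iodoundec-8-enoic acid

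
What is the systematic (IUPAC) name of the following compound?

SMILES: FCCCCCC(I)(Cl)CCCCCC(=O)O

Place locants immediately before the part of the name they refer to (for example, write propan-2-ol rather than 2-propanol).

7-chloro-12-fluoro-7-iodododecanoic acid

Counting along the main chain through the –COOH group gives 12 carbons: the parent is dodecane.
The principal characteristic group is a carboxylic acid (terminal –COOH), named with the suffix -oic acid.
Choose the numbering such that the carboxylic acid carbon is C-1 by definition.
With this numbering: a chloro group at C-7; a fluoro group at C-12; an iodo group at C-7.
Prefixes are listed alphabetically: chloro, fluoro, iodo.
Assembling the pieces gives 7-chloro-12-fluoro-7-iodododecanoic acid.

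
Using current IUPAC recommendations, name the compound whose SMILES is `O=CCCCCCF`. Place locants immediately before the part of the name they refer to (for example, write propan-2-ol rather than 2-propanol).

The longest chain bearing the –CHO group is 6 carbons long (hexane).
An aldehyde (terminal –CHO) is the principal characteristic group, giving the suffix -al.
Number the chain so that the aldehyde carbon is C-1 by definition.
This places a fluoro group at C-6.
Assembling the pieces gives 6-fluorohexanal.

6-fluorohexanal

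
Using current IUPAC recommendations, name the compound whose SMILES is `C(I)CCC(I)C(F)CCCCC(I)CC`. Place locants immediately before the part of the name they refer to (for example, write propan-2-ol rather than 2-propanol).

5-fluoro-1,4,10-triiodododecane

The parent chain contains 12 carbons (dodecane).
Number the chain so that the substituent locant set {1,4,5,10} is lower than {3,8,9,12} at the first point of difference.
This places a fluoro group at C-5; iodo groups at C-1 and C-4 and C-10.
The substituents are ordered alphabetically, ignoring any di-/tri- multipliers.
Assembling the pieces gives 5-fluoro-1,4,10-triiodododecane.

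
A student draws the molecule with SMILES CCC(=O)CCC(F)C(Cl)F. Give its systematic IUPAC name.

The longest carbon chain that includes the carbonyl has 7 carbons, so the parent hydride is heptane.
The principal characteristic group is a ketone (C=O on an internal carbon), named with the suffix -one.
The numbering direction is chosen so that numbering from this end puts the carbonyl group at C-3 rather than C-5.
That gives the carbonyl at C-3; a chloro group at C-7; fluoro groups at C-6 and C-7.
The substituents are ordered alphabetically, ignoring any di-/tri- multipliers.
Assembling the pieces gives 7-chloro-6,7-difluoroheptan-3-one.

7-chloro-6,7-difluoroheptan-3-one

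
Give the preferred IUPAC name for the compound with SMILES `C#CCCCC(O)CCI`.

Counting along the main chain through the –OH group and the multiple bond gives 8 carbons: the parent is octane.
The highest-priority functional group is an alcohol (–OH), so the name ends in -ol.
A C≡C triple bond in the chain gives the infix -yne-.
Number the chain so that numbering from this end puts the hydroxyl group at C-3 rather than C-6.
This places the hydroxyl at C-3; the triple bond between C-7 and C-8; an iodo group at C-1.
Assembling the pieces gives 1-iodooct-7-yn-3-ol.

1-iodooct-7-yn-3-ol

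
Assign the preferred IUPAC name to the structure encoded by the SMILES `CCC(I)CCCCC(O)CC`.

The longest carbon chain that includes the –OH group has 10 carbons, so the parent hydride is decane.
The highest-priority functional group is an alcohol (–OH), so the name ends in -ol.
Choose the numbering such that numbering from this end puts the hydroxyl group at C-3 rather than C-8.
With this numbering: the hydroxyl at C-3; an iodo group at C-8.
Putting it together: 8-iododecan-3-ol.

8-iododecan-3-ol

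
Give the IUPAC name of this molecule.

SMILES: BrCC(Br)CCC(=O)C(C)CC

7,8-dibromo-3-methyloctan-4-one

The longest carbon chain that includes the carbonyl has 8 carbons, so the parent hydride is octane.
A ketone (C=O on an internal carbon) is the principal characteristic group, giving the suffix -one.
Number the chain so that numbering from this end puts the carbonyl group at C-4 rather than C-5.
This places the carbonyl at C-4; bromo groups at C-7 and C-8; a methyl group at C-3.
Substituent prefixes are cited in alphabetical order (multiplying prefixes like di-/tri- are ignored for ordering).
Putting it together: 7,8-dibromo-3-methyloctan-4-one.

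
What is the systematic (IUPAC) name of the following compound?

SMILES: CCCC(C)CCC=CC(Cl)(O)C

2-chloro-7-methyldec-3-en-2-ol

The longest chain bearing the –OH group and the multiple bond is 10 carbons long (decane).
The highest-priority functional group is an alcohol (–OH), so the name ends in -ol.
A C=C double bond in the chain gives the infix -ene-.
Number the chain so that numbering from this end puts the hydroxyl group at C-2 rather than C-9.
With this numbering: the hydroxyl at C-2; the double bond between C-3 and C-4; a chloro group at C-2; a methyl group at C-7.
Substituent prefixes are cited in alphabetical order (multiplying prefixes like di-/tri- are ignored for ordering).
Assembling the pieces gives 2-chloro-7-methyldec-3-en-2-ol.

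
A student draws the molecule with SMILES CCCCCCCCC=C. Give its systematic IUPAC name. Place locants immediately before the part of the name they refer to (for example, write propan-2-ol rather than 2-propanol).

The longest chain bearing the multiple bond is 10 carbons long (decane).
There is one C=C double bond, indicated by the ending -ene.
Choose the numbering such that numbering from this end puts the double bond at C-1 rather than C-9.
This places the double bond between C-1 and C-2.
Putting it together: dec-1-ene.

dec-1-ene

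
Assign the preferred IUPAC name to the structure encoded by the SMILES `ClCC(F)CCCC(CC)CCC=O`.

9-chloro-4-ethyl-8-fluorononanal

The longest chain bearing the –CHO group is 9 carbons long (nonane).
An aldehyde (terminal –CHO) is the principal characteristic group, giving the suffix -al.
Number the chain so that the aldehyde carbon is C-1 by definition.
This places a chloro group at C-9; an ethyl group at C-4; a fluoro group at C-8.
Prefixes are listed alphabetically: chloro, ethyl, fluoro.
The name is 9-chloro-4-ethyl-8-fluorononanal.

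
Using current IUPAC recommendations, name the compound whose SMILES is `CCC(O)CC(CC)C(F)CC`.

5-ethyl-6-fluorooctan-3-ol

The longest carbon chain that includes the –OH group has 8 carbons, so the parent hydride is octane.
An alcohol (–OH) is the principal characteristic group, giving the suffix -ol.
Choose the numbering such that numbering from this end puts the hydroxyl group at C-3 rather than C-6.
That gives the hydroxyl at C-3; an ethyl group at C-5; a fluoro group at C-6.
Prefixes are listed alphabetically: ethyl, fluoro.
The name is 5-ethyl-6-fluorooctan-3-ol.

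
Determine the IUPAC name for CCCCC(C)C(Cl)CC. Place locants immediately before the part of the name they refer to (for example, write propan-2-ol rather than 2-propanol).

3-chloro-4-methyloctane

The longest carbon chain is 8 atoms: the parent is octane.
Number the chain so that the substituent locant set {3,4} is lower than {5,6} at the first point of difference.
This places a chloro group at C-3; a methyl group at C-4.
Prefixes are listed alphabetically: chloro, methyl.
The name is 3-chloro-4-methyloctane.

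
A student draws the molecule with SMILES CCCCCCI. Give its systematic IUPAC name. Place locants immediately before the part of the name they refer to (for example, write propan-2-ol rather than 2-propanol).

1-iodohexane

The longest continuous carbon chain has 6 atoms, so the parent hydride is hexane.
Number the chain so that the substituent locant set {1} is lower than {6} at the first point of difference.
With this numbering: an iodo group at C-1.
The name is 1-iodohexane.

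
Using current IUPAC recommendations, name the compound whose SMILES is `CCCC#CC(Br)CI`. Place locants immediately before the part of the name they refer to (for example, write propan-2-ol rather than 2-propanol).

2-bromo-1-iodohept-3-yne

The longest chain bearing the multiple bond is 7 carbons long (heptane).
The chain contains a C≡C triple bond, so the unsaturation ending is -yne.
The numbering direction is chosen so that numbering from this end puts the triple bond at C-3 rather than C-4.
This places the triple bond between C-3 and C-4; a bromo group at C-2; an iodo group at C-1.
Prefixes are listed alphabetically: bromo, iodo.
Assembling the pieces gives 2-bromo-1-iodohept-3-yne.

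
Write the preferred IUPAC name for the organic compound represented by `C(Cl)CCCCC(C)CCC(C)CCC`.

The parent chain contains 12 carbons (dodecane).
Choose the numbering such that the substituent locant set {1,6,9} is lower than {4,7,12} at the first point of difference.
That gives a chloro group at C-1; methyl groups at C-6 and C-9.
The substituents are ordered alphabetically, ignoring any di-/tri- multipliers.
Assembling the pieces gives 1-chloro-6,9-dimethyldodecane.

1-chloro-6,9-dimethyldodecane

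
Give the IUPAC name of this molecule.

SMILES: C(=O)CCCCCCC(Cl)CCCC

Counting along the main chain through the –CHO group gives 12 carbons: the parent is dodecane.
The principal characteristic group is an aldehyde (terminal –CHO), named with the suffix -al.
Number the chain so that the aldehyde carbon is C-1 by definition.
That gives a chloro group at C-8.
Assembling the pieces gives 8-chlorododecanal.

8-chlorododecanal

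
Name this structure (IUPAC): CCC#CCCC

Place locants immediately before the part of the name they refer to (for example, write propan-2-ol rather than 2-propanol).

Counting along the main chain through the multiple bond gives 7 carbons: the parent is heptane.
A C≡C triple bond in the chain gives the infix -yne-.
Choose the numbering such that numbering from this end puts the triple bond at C-3 rather than C-4.
That gives the triple bond between C-3 and C-4.
The name is hept-3-yne.

hept-3-yne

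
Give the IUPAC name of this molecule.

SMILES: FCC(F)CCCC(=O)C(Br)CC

The longest chain bearing the carbonyl is 9 carbons long (nonane).
The principal characteristic group is a ketone (C=O on an internal carbon), named with the suffix -one.
Choose the numbering such that numbering from this end puts the carbonyl group at C-4 rather than C-6.
With this numbering: the carbonyl at C-4; a bromo group at C-3; fluoro groups at C-8 and C-9.
The substituents are ordered alphabetically, ignoring any di-/tri- multipliers.
Assembling the pieces gives 3-bromo-8,9-difluorononan-4-one.

3-bromo-8,9-difluorononan-4-one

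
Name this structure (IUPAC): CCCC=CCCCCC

dec-4-ene

The longest chain bearing the multiple bond is 10 carbons long (decane).
The chain contains a C=C double bond, so the unsaturation ending is -ene.
Number the chain so that numbering from this end puts the double bond at C-4 rather than C-6.
That gives the double bond between C-4 and C-5.
The name is dec-4-ene.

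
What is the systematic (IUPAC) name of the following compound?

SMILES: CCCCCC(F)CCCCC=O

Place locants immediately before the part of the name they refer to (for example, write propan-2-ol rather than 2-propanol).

The longest chain bearing the –CHO group is 11 carbons long (undecane).
An aldehyde (terminal –CHO) is the principal characteristic group, giving the suffix -al.
The numbering direction is chosen so that the aldehyde carbon is C-1 by definition.
This places a fluoro group at C-6.
The name is 6-fluoroundecanal.

6-fluoroundecanal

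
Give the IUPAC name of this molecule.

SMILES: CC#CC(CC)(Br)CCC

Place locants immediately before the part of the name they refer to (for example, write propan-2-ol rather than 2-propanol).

Counting along the main chain through the multiple bond gives 7 carbons: the parent is heptane.
A C≡C triple bond in the chain gives the infix -yne-.
The numbering direction is chosen so that numbering from this end puts the triple bond at C-2 rather than C-5.
With this numbering: the triple bond between C-2 and C-3; a bromo group at C-4; an ethyl group at C-4.
Substituent prefixes are cited in alphabetical order (multiplying prefixes like di-/tri- are ignored for ordering).
The name is 4-bromo-4-ethylhept-2-yne.

4-bromo-4-ethylhept-2-yne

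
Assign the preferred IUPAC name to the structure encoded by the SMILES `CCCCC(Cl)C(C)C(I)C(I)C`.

5-chloro-2,3-diiodo-4-methylnonane

The longest continuous carbon chain has 9 atoms, so the parent hydride is nonane.
Choose the numbering such that the substituent locant set {2,3,4,5} is lower than {5,6,7,8} at the first point of difference.
This places a chloro group at C-5; iodo groups at C-2 and C-3; a methyl group at C-4.
Substituent prefixes are cited in alphabetical order (multiplying prefixes like di-/tri- are ignored for ordering).
Putting it together: 5-chloro-2,3-diiodo-4-methylnonane.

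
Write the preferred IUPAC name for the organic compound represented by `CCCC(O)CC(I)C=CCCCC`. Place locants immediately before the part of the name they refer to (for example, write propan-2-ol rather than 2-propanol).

6-iodododec-7-en-4-ol

Counting along the main chain through the –OH group and the multiple bond gives 12 carbons: the parent is dodecane.
An alcohol (–OH) is the principal characteristic group, giving the suffix -ol.
The chain contains a C=C double bond, so the unsaturation ending is -ene.
The numbering direction is chosen so that numbering from this end puts the hydroxyl group at C-4 rather than C-9.
With this numbering: the hydroxyl at C-4; the double bond between C-7 and C-8; an iodo group at C-6.
Putting it together: 6-iodododec-7-en-4-ol.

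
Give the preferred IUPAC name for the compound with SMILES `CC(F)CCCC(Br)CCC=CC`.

Counting along the main chain through the multiple bond gives 11 carbons: the parent is undecane.
The chain contains a C=C double bond, so the unsaturation ending is -ene.
The numbering direction is chosen so that numbering from this end puts the double bond at C-2 rather than C-9.
That gives the double bond between C-2 and C-3; a bromo group at C-6; a fluoro group at C-10.
The substituents are ordered alphabetically, ignoring any di-/tri- multipliers.
Assembling the pieces gives 6-bromo-10-fluoroundec-2-ene.

6-bromo-10-fluoroundec-2-ene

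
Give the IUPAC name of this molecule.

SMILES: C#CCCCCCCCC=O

Counting along the main chain through the –CHO group and the multiple bond gives 10 carbons: the parent is decane.
An aldehyde (terminal –CHO) is the principal characteristic group, giving the suffix -al.
A C≡C triple bond in the chain gives the infix -yne-.
The numbering direction is chosen so that the aldehyde carbon is C-1 by definition.
This places the triple bond between C-9 and C-10.
The name is dec-9-ynal.

dec-9-ynal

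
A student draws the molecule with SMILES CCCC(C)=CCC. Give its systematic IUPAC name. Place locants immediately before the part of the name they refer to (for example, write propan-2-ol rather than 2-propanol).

Counting along the main chain through the multiple bond gives 7 carbons: the parent is heptane.
There is one C=C double bond, indicated by the ending -ene.
Number the chain so that numbering from this end puts the double bond at C-3 rather than C-4.
This places the double bond between C-3 and C-4; a methyl group at C-4.
Assembling the pieces gives 4-methylhept-3-ene.

4-methylhept-3-ene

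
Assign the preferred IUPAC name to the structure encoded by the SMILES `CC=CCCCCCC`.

non-2-ene

The longest chain bearing the multiple bond is 9 carbons long (nonane).
The chain contains a C=C double bond, so the unsaturation ending is -ene.
The numbering direction is chosen so that numbering from this end puts the double bond at C-2 rather than C-7.
This places the double bond between C-2 and C-3.
Putting it together: non-2-ene.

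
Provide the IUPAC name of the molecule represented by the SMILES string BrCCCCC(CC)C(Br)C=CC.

4,9-dibromo-5-ethylnon-2-ene

The longest carbon chain that includes the multiple bond has 9 carbons, so the parent hydride is nonane.
A C=C double bond in the chain gives the infix -ene-.
Number the chain so that numbering from this end puts the double bond at C-2 rather than C-7.
This places the double bond between C-2 and C-3; bromo groups at C-4 and C-9; an ethyl group at C-5.
Substituent prefixes are cited in alphabetical order (multiplying prefixes like di-/tri- are ignored for ordering).
Assembling the pieces gives 4,9-dibromo-5-ethylnon-2-ene.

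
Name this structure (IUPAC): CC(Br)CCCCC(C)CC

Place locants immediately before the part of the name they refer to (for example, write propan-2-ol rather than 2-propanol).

The longest carbon chain is 9 atoms: the parent is nonane.
Number the chain so that the substituent locant set {2,7} is lower than {3,8} at the first point of difference.
That gives a bromo group at C-2; a methyl group at C-7.
The substituents are ordered alphabetically, ignoring any di-/tri- multipliers.
The name is 2-bromo-7-methylnonane.

2-bromo-7-methylnonane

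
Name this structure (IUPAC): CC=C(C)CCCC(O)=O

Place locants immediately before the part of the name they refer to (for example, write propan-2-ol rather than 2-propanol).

5-methylhept-5-enoic acid

The longest carbon chain that includes the –COOH group and the multiple bond has 7 carbons, so the parent hydride is heptane.
The principal characteristic group is a carboxylic acid (terminal –COOH), named with the suffix -oic acid.
There is one C=C double bond, indicated by the ending -ene.
Number the chain so that the carboxylic acid carbon is C-1 by definition.
This places the double bond between C-5 and C-6; a methyl group at C-5.
The name is 5-methylhept-5-enoic acid.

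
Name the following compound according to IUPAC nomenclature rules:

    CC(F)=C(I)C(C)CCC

2-fluoro-3-iodo-4-methylhept-2-ene

The longest carbon chain that includes the multiple bond has 7 carbons, so the parent hydride is heptane.
A C=C double bond in the chain gives the infix -ene-.
Number the chain so that numbering from this end puts the double bond at C-2 rather than C-5.
This places the double bond between C-2 and C-3; a fluoro group at C-2; an iodo group at C-3; a methyl group at C-4.
The substituents are ordered alphabetically, ignoring any di-/tri- multipliers.
Putting it together: 2-fluoro-3-iodo-4-methylhept-2-ene.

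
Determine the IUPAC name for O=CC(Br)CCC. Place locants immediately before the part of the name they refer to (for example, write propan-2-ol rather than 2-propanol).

Counting along the main chain through the –CHO group gives 5 carbons: the parent is pentane.
An aldehyde (terminal –CHO) is the principal characteristic group, giving the suffix -al.
The numbering direction is chosen so that the aldehyde carbon is C-1 by definition.
This places a bromo group at C-2.
The name is 2-bromopentanal.

2-bromopentanal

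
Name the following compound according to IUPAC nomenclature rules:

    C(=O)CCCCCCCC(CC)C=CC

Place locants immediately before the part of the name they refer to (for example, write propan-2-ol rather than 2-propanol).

Counting along the main chain through the –CHO group and the multiple bond gives 12 carbons: the parent is dodecane.
The highest-priority functional group is an aldehyde (terminal –CHO), so the name ends in -al.
There is one C=C double bond, indicated by the ending -ene.
Number the chain so that the aldehyde carbon is C-1 by definition.
With this numbering: the double bond between C-10 and C-11; an ethyl group at C-9.
The name is 9-ethyldodec-10-enal.

9-ethyldodec-10-enal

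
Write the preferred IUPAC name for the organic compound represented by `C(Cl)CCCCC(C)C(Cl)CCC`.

The longest carbon chain is 10 atoms: the parent is decane.
The numbering direction is chosen so that the substituent locant set {1,6,7} is lower than {4,5,10} at the first point of difference.
This places chloro groups at C-1 and C-7; a methyl group at C-6.
Substituent prefixes are cited in alphabetical order (multiplying prefixes like di-/tri- are ignored for ordering).
The name is 1,7-dichloro-6-methyldecane.

1,7-dichloro-6-methyldecane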